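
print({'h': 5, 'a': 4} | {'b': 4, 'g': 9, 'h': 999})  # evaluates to {'h': 999, 'a': 4, 'b': 4, 'g': 9}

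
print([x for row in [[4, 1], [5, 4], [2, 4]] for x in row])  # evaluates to [4, 1, 5, 4, 2, 4]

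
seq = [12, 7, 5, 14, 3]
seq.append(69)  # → [12, 7, 5, 14, 3, 69]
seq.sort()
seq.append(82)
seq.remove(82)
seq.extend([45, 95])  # [3, 5, 7, 12, 14, 69, 45, 95]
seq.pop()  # 95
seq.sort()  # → [3, 5, 7, 12, 14, 45, 69]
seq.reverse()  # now [69, 45, 14, 12, 7, 5, 3]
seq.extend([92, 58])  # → [69, 45, 14, 12, 7, 5, 3, 92, 58]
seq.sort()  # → [3, 5, 7, 12, 14, 45, 58, 69, 92]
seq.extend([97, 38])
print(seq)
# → [3, 5, 7, 12, 14, 45, 58, 69, 92, 97, 38]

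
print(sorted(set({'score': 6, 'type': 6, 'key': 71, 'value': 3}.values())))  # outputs [3, 6, 71]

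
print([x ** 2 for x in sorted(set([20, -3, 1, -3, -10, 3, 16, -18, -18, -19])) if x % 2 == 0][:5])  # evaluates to [324, 100, 256, 400]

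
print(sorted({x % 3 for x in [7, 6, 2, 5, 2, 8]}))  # [0, 1, 2]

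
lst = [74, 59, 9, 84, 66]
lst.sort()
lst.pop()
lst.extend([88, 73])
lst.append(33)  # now [9, 59, 66, 74, 88, 73, 33]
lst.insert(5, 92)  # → [9, 59, 66, 74, 88, 92, 73, 33]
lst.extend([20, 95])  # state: [9, 59, 66, 74, 88, 92, 73, 33, 20, 95]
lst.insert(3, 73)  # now [9, 59, 66, 73, 74, 88, 92, 73, 33, 20, 95]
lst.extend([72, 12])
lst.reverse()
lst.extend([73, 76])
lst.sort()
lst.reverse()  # [95, 92, 88, 76, 74, 73, 73, 73, 72, 66, 59, 33, 20, 12, 9]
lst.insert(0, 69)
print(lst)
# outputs [69, 95, 92, 88, 76, 74, 73, 73, 73, 72, 66, 59, 33, 20, 12, 9]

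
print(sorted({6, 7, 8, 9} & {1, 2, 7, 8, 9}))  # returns [7, 8, 9]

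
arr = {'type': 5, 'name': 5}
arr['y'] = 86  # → {'type': 5, 'name': 5, 'y': 86}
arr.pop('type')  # 5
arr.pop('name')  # 5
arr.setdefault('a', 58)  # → 58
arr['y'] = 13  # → {'y': 13, 'a': 58}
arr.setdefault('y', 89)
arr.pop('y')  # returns 13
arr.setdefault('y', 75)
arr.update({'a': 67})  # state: {'a': 67, 'y': 75}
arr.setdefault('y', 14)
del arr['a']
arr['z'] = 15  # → {'y': 75, 'z': 15}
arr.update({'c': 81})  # {'y': 75, 'z': 15, 'c': 81}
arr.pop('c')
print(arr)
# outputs {'y': 75, 'z': 15}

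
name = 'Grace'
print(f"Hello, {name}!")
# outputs Hello, Grace!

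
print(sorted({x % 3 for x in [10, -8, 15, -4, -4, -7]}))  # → [0, 1, 2]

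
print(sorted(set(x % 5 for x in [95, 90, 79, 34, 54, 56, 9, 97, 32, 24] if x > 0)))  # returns [0, 1, 2, 4]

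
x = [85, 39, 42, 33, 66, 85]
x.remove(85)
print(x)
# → [39, 42, 33, 66, 85]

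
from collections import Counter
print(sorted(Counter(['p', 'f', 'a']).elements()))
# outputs ['a', 'f', 'p']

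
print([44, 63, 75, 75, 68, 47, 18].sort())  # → None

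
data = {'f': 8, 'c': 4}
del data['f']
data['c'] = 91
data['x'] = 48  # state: {'c': 91, 'x': 48}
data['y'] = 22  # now {'c': 91, 'x': 48, 'y': 22}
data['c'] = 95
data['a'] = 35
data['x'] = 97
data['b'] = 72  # {'c': 95, 'x': 97, 'y': 22, 'a': 35, 'b': 72}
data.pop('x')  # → 97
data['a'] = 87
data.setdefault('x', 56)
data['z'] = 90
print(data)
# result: {'c': 95, 'y': 22, 'a': 87, 'b': 72, 'x': 56, 'z': 90}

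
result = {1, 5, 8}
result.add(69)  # {1, 5, 8, 69}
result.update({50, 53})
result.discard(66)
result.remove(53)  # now {1, 5, 8, 50, 69}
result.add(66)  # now {1, 5, 8, 50, 66, 69}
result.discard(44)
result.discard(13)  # {1, 5, 8, 50, 66, 69}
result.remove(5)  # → {1, 8, 50, 66, 69}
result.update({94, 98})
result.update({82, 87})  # {1, 8, 50, 66, 69, 82, 87, 94, 98}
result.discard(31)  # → {1, 8, 50, 66, 69, 82, 87, 94, 98}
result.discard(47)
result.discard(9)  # {1, 8, 50, 66, 69, 82, 87, 94, 98}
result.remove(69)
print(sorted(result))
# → [1, 8, 50, 66, 82, 87, 94, 98]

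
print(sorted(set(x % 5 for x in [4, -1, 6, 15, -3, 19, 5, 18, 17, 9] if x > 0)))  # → [0, 1, 2, 3, 4]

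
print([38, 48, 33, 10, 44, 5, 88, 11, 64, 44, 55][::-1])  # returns [55, 44, 64, 11, 88, 5, 44, 10, 33, 48, 38]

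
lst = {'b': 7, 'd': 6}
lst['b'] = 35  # {'b': 35, 'd': 6}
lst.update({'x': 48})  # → {'b': 35, 'd': 6, 'x': 48}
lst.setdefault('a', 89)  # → 89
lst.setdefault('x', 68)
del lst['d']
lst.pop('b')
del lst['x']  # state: {'a': 89}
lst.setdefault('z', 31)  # 31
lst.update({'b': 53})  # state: {'a': 89, 'z': 31, 'b': 53}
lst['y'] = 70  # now {'a': 89, 'z': 31, 'b': 53, 'y': 70}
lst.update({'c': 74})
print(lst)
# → {'a': 89, 'z': 31, 'b': 53, 'y': 70, 'c': 74}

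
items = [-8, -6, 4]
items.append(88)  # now [-8, -6, 4, 88]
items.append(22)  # [-8, -6, 4, 88, 22]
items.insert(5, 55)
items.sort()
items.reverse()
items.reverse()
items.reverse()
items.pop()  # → -8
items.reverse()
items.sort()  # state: [-6, 4, 22, 55, 88]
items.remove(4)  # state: [-6, 22, 55, 88]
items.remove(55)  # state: [-6, 22, 88]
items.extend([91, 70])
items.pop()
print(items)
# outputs [-6, 22, 88, 91]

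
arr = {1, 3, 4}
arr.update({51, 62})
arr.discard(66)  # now {1, 3, 4, 51, 62}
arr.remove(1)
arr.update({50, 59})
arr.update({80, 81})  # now {3, 4, 50, 51, 59, 62, 80, 81}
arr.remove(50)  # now {3, 4, 51, 59, 62, 80, 81}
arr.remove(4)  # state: {3, 51, 59, 62, 80, 81}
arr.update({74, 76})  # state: {3, 51, 59, 62, 74, 76, 80, 81}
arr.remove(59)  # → {3, 51, 62, 74, 76, 80, 81}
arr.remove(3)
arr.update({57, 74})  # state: {51, 57, 62, 74, 76, 80, 81}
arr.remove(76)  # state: {51, 57, 62, 74, 80, 81}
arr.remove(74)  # {51, 57, 62, 80, 81}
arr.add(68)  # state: {51, 57, 62, 68, 80, 81}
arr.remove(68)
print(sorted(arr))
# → [51, 57, 62, 80, 81]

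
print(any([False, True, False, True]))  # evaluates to True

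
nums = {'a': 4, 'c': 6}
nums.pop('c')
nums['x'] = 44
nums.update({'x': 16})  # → {'a': 4, 'x': 16}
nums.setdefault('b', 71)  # 71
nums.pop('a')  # 4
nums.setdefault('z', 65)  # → 65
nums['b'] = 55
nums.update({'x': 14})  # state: {'x': 14, 'b': 55, 'z': 65}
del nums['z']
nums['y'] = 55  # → {'x': 14, 'b': 55, 'y': 55}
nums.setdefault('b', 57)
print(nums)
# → {'x': 14, 'b': 55, 'y': 55}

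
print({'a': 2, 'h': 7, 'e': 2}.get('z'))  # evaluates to None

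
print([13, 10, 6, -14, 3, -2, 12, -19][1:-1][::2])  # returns [10, -14, -2]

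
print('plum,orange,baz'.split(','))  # ['plum', 'orange', 'baz']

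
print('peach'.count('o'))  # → 0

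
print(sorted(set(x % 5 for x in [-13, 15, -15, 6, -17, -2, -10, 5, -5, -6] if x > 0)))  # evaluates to [0, 1]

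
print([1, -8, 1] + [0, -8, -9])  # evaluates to [1, -8, 1, 0, -8, -9]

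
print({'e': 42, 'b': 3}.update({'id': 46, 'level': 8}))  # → None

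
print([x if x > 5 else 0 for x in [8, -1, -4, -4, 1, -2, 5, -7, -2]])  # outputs [8, 0, 0, 0, 0, 0, 0, 0, 0]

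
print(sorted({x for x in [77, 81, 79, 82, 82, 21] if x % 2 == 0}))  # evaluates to [82]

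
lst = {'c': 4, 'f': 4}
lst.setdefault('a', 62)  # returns 62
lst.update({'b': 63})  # {'c': 4, 'f': 4, 'a': 62, 'b': 63}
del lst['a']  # {'c': 4, 'f': 4, 'b': 63}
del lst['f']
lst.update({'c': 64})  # {'c': 64, 'b': 63}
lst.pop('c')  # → 64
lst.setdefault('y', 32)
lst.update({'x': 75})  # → {'b': 63, 'y': 32, 'x': 75}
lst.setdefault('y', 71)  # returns 32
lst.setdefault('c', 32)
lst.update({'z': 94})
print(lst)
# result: {'b': 63, 'y': 32, 'x': 75, 'c': 32, 'z': 94}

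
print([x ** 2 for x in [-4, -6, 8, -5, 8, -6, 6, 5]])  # [16, 36, 64, 25, 64, 36, 36, 25]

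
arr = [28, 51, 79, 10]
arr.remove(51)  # [28, 79, 10]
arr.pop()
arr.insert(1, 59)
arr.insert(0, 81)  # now [81, 28, 59, 79]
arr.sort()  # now [28, 59, 79, 81]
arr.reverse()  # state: [81, 79, 59, 28]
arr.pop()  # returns 28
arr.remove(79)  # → [81, 59]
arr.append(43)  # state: [81, 59, 43]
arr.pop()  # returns 43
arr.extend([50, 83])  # [81, 59, 50, 83]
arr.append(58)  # [81, 59, 50, 83, 58]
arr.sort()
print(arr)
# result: [50, 58, 59, 81, 83]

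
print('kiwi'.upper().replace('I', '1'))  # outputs K1W1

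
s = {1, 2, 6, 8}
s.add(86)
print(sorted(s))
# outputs [1, 2, 6, 8, 86]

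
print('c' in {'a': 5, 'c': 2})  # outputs True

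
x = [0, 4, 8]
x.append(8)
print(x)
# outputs [0, 4, 8, 8]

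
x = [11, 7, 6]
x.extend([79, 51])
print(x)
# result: [11, 7, 6, 79, 51]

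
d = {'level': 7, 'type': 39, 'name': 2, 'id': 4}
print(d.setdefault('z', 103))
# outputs 103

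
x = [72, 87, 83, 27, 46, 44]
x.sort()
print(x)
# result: [27, 44, 46, 72, 83, 87]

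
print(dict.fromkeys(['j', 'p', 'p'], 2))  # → {'j': 2, 'p': 2}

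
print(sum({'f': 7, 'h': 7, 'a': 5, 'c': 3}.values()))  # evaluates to 22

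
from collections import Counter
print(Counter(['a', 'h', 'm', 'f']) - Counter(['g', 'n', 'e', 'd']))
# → Counter({'a': 1, 'h': 1, 'm': 1, 'f': 1})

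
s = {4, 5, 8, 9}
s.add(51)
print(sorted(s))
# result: [4, 5, 8, 9, 51]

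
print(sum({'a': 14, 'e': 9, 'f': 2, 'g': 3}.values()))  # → 28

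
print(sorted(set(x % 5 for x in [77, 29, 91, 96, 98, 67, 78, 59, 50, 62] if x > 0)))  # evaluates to [0, 1, 2, 3, 4]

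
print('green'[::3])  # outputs ge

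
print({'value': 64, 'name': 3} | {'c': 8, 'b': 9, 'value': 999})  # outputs {'value': 999, 'name': 3, 'c': 8, 'b': 9}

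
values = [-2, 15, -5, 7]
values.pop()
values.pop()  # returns -5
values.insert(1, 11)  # [-2, 11, 15]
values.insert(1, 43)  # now [-2, 43, 11, 15]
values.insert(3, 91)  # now [-2, 43, 11, 91, 15]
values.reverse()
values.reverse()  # [-2, 43, 11, 91, 15]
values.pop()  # 15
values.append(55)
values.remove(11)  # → [-2, 43, 91, 55]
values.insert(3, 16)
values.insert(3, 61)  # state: [-2, 43, 91, 61, 16, 55]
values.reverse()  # [55, 16, 61, 91, 43, -2]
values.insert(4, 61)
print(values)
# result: [55, 16, 61, 91, 61, 43, -2]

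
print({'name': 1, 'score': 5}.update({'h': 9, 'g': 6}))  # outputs None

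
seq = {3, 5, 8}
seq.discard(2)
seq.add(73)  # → {3, 5, 8, 73}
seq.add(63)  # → {3, 5, 8, 63, 73}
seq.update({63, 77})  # {3, 5, 8, 63, 73, 77}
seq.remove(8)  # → {3, 5, 63, 73, 77}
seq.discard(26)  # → {3, 5, 63, 73, 77}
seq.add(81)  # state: {3, 5, 63, 73, 77, 81}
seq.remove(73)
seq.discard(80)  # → {3, 5, 63, 77, 81}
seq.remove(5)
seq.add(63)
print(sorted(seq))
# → [3, 63, 77, 81]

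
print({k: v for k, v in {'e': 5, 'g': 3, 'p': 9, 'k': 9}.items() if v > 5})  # {'p': 9, 'k': 9}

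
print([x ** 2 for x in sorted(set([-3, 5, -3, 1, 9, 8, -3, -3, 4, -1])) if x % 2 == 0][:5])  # [16, 64]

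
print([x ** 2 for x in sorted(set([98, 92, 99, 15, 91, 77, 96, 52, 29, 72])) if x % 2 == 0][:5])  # [2704, 5184, 8464, 9216, 9604]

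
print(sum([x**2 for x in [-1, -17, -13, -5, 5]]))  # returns 509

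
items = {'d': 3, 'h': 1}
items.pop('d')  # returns 3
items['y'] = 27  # {'h': 1, 'y': 27}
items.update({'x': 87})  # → {'h': 1, 'y': 27, 'x': 87}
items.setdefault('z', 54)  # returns 54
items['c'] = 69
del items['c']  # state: {'h': 1, 'y': 27, 'x': 87, 'z': 54}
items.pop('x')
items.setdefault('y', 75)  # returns 27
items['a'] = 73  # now {'h': 1, 'y': 27, 'z': 54, 'a': 73}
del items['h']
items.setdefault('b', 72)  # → 72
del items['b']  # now {'y': 27, 'z': 54, 'a': 73}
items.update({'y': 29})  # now {'y': 29, 'z': 54, 'a': 73}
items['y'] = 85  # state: {'y': 85, 'z': 54, 'a': 73}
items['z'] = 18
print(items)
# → {'y': 85, 'z': 18, 'a': 73}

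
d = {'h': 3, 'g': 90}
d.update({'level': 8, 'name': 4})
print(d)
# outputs {'h': 3, 'g': 90, 'level': 8, 'name': 4}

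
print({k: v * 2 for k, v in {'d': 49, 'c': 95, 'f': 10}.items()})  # {'d': 98, 'c': 190, 'f': 20}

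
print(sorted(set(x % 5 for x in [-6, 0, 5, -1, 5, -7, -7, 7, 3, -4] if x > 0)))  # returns [0, 2, 3]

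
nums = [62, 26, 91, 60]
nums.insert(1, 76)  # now [62, 76, 26, 91, 60]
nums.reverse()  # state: [60, 91, 26, 76, 62]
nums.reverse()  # [62, 76, 26, 91, 60]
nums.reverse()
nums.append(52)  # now [60, 91, 26, 76, 62, 52]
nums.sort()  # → [26, 52, 60, 62, 76, 91]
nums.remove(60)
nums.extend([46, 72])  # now [26, 52, 62, 76, 91, 46, 72]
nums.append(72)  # [26, 52, 62, 76, 91, 46, 72, 72]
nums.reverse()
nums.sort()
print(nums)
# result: [26, 46, 52, 62, 72, 72, 76, 91]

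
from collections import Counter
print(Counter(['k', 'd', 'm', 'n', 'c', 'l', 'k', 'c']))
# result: Counter({'k': 2, 'c': 2, 'd': 1, 'm': 1, 'n': 1, 'l': 1})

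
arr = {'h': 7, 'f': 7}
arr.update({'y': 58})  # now {'h': 7, 'f': 7, 'y': 58}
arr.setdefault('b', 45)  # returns 45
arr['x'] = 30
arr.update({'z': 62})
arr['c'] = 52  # {'h': 7, 'f': 7, 'y': 58, 'b': 45, 'x': 30, 'z': 62, 'c': 52}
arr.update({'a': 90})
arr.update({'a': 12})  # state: {'h': 7, 'f': 7, 'y': 58, 'b': 45, 'x': 30, 'z': 62, 'c': 52, 'a': 12}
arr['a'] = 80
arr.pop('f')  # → 7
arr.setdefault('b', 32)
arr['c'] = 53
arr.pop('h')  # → 7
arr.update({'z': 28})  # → {'y': 58, 'b': 45, 'x': 30, 'z': 28, 'c': 53, 'a': 80}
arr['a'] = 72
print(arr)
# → {'y': 58, 'b': 45, 'x': 30, 'z': 28, 'c': 53, 'a': 72}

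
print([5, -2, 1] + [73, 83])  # [5, -2, 1, 73, 83]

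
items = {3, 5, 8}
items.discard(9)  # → {3, 5, 8}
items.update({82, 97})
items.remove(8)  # {3, 5, 82, 97}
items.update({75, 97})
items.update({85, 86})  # {3, 5, 75, 82, 85, 86, 97}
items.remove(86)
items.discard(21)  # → {3, 5, 75, 82, 85, 97}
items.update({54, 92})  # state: {3, 5, 54, 75, 82, 85, 92, 97}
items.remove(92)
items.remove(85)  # {3, 5, 54, 75, 82, 97}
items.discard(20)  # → {3, 5, 54, 75, 82, 97}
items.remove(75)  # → {3, 5, 54, 82, 97}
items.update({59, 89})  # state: {3, 5, 54, 59, 82, 89, 97}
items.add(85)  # {3, 5, 54, 59, 82, 85, 89, 97}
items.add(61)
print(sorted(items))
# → [3, 5, 54, 59, 61, 82, 85, 89, 97]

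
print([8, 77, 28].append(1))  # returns None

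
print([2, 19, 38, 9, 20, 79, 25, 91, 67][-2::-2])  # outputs [91, 79, 9, 19]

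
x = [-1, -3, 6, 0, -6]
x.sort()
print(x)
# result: [-6, -3, -1, 0, 6]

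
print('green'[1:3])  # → re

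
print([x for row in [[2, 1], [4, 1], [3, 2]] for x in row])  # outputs [2, 1, 4, 1, 3, 2]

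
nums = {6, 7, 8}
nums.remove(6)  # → {7, 8}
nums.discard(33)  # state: {7, 8}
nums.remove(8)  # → {7}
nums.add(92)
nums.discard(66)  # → {7, 92}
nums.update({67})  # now {7, 67, 92}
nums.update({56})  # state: {7, 56, 67, 92}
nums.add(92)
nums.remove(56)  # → {7, 67, 92}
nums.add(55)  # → {7, 55, 67, 92}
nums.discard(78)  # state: {7, 55, 67, 92}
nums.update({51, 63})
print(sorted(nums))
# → [7, 51, 55, 63, 67, 92]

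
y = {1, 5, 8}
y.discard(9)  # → {1, 5, 8}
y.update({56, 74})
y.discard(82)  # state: {1, 5, 8, 56, 74}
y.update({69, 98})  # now {1, 5, 8, 56, 69, 74, 98}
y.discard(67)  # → {1, 5, 8, 56, 69, 74, 98}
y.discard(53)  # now {1, 5, 8, 56, 69, 74, 98}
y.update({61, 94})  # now {1, 5, 8, 56, 61, 69, 74, 94, 98}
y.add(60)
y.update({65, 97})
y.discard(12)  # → {1, 5, 8, 56, 60, 61, 65, 69, 74, 94, 97, 98}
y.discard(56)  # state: {1, 5, 8, 60, 61, 65, 69, 74, 94, 97, 98}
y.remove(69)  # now {1, 5, 8, 60, 61, 65, 74, 94, 97, 98}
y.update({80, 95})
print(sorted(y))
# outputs [1, 5, 8, 60, 61, 65, 74, 80, 94, 95, 97, 98]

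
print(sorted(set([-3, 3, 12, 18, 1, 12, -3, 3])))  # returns [-3, 1, 3, 12, 18]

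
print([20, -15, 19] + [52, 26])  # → [20, -15, 19, 52, 26]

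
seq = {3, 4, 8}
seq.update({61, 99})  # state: {3, 4, 8, 61, 99}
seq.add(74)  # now {3, 4, 8, 61, 74, 99}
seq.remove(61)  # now {3, 4, 8, 74, 99}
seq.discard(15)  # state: {3, 4, 8, 74, 99}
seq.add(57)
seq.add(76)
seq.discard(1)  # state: {3, 4, 8, 57, 74, 76, 99}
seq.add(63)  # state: {3, 4, 8, 57, 63, 74, 76, 99}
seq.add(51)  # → {3, 4, 8, 51, 57, 63, 74, 76, 99}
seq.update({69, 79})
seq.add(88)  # {3, 4, 8, 51, 57, 63, 69, 74, 76, 79, 88, 99}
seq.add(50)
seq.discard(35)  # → {3, 4, 8, 50, 51, 57, 63, 69, 74, 76, 79, 88, 99}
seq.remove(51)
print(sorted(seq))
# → [3, 4, 8, 50, 57, 63, 69, 74, 76, 79, 88, 99]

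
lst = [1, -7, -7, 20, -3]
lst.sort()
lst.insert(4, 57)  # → [-7, -7, -3, 1, 57, 20]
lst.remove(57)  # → [-7, -7, -3, 1, 20]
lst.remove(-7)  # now [-7, -3, 1, 20]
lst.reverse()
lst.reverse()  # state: [-7, -3, 1, 20]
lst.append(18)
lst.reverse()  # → [18, 20, 1, -3, -7]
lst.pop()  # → -7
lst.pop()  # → -3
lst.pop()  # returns 1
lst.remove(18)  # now [20]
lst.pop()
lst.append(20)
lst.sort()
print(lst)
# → [20]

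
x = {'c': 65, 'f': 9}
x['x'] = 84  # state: {'c': 65, 'f': 9, 'x': 84}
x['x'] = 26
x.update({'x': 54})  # {'c': 65, 'f': 9, 'x': 54}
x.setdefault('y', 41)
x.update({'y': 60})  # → {'c': 65, 'f': 9, 'x': 54, 'y': 60}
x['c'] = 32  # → {'c': 32, 'f': 9, 'x': 54, 'y': 60}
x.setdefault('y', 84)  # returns 60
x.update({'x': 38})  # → {'c': 32, 'f': 9, 'x': 38, 'y': 60}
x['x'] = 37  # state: {'c': 32, 'f': 9, 'x': 37, 'y': 60}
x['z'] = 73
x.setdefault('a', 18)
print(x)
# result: {'c': 32, 'f': 9, 'x': 37, 'y': 60, 'z': 73, 'a': 18}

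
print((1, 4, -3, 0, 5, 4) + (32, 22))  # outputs (1, 4, -3, 0, 5, 4, 32, 22)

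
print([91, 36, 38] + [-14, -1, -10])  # [91, 36, 38, -14, -1, -10]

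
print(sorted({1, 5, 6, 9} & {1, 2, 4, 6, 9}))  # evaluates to [1, 6, 9]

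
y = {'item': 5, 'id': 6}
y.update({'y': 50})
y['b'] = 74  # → {'item': 5, 'id': 6, 'y': 50, 'b': 74}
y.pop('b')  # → 74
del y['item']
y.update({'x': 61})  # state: {'id': 6, 'y': 50, 'x': 61}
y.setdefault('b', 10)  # 10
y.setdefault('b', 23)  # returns 10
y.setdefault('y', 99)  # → 50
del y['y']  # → {'id': 6, 'x': 61, 'b': 10}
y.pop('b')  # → 10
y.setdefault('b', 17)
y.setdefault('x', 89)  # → 61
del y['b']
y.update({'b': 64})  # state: {'id': 6, 'x': 61, 'b': 64}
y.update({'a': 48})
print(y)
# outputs {'id': 6, 'x': 61, 'b': 64, 'a': 48}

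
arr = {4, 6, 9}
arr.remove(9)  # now {4, 6}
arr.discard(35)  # {4, 6}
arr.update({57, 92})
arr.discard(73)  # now {4, 6, 57, 92}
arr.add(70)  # {4, 6, 57, 70, 92}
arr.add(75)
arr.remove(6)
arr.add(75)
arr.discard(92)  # {4, 57, 70, 75}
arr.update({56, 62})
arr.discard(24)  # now {4, 56, 57, 62, 70, 75}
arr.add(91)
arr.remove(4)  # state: {56, 57, 62, 70, 75, 91}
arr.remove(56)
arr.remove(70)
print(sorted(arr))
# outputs [57, 62, 75, 91]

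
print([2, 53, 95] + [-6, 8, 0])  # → [2, 53, 95, -6, 8, 0]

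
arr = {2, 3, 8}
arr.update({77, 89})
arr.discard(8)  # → {2, 3, 77, 89}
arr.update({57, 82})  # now {2, 3, 57, 77, 82, 89}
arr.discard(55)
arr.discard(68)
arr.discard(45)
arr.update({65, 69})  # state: {2, 3, 57, 65, 69, 77, 82, 89}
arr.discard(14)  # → {2, 3, 57, 65, 69, 77, 82, 89}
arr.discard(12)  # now {2, 3, 57, 65, 69, 77, 82, 89}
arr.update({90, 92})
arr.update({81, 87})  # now {2, 3, 57, 65, 69, 77, 81, 82, 87, 89, 90, 92}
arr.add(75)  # {2, 3, 57, 65, 69, 75, 77, 81, 82, 87, 89, 90, 92}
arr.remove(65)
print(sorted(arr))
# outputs [2, 3, 57, 69, 75, 77, 81, 82, 87, 89, 90, 92]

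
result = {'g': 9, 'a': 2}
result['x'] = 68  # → {'g': 9, 'a': 2, 'x': 68}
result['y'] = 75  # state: {'g': 9, 'a': 2, 'x': 68, 'y': 75}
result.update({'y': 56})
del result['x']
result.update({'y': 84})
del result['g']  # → {'a': 2, 'y': 84}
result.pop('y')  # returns 84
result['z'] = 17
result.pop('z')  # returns 17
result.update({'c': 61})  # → {'a': 2, 'c': 61}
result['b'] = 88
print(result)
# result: {'a': 2, 'c': 61, 'b': 88}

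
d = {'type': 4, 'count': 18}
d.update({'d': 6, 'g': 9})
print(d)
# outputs {'type': 4, 'count': 18, 'd': 6, 'g': 9}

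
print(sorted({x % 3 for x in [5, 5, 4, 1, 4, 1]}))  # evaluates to [1, 2]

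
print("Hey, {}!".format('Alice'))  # Hey, Alice!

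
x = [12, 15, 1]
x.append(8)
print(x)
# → [12, 15, 1, 8]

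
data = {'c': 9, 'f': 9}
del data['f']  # {'c': 9}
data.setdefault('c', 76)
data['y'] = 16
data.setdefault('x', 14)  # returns 14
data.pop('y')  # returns 16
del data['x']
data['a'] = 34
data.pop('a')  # 34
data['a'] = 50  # {'c': 9, 'a': 50}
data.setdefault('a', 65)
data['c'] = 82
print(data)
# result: {'c': 82, 'a': 50}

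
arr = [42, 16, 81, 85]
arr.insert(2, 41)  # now [42, 16, 41, 81, 85]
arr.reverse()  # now [85, 81, 41, 16, 42]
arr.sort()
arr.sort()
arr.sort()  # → [16, 41, 42, 81, 85]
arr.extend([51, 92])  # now [16, 41, 42, 81, 85, 51, 92]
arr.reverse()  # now [92, 51, 85, 81, 42, 41, 16]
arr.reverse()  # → [16, 41, 42, 81, 85, 51, 92]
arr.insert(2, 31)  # [16, 41, 31, 42, 81, 85, 51, 92]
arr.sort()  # [16, 31, 41, 42, 51, 81, 85, 92]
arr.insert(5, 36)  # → [16, 31, 41, 42, 51, 36, 81, 85, 92]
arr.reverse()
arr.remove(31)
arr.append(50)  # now [92, 85, 81, 36, 51, 42, 41, 16, 50]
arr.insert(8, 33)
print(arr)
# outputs [92, 85, 81, 36, 51, 42, 41, 16, 33, 50]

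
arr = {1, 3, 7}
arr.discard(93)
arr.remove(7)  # {1, 3}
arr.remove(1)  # {3}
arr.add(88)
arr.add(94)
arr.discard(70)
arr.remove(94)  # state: {3, 88}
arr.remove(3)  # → {88}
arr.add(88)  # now {88}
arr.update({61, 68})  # {61, 68, 88}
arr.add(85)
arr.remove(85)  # {61, 68, 88}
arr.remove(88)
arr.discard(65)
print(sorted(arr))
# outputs [61, 68]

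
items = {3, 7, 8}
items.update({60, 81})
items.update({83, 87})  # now {3, 7, 8, 60, 81, 83, 87}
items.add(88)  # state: {3, 7, 8, 60, 81, 83, 87, 88}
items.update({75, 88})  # {3, 7, 8, 60, 75, 81, 83, 87, 88}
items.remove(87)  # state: {3, 7, 8, 60, 75, 81, 83, 88}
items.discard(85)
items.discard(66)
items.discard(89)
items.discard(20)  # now {3, 7, 8, 60, 75, 81, 83, 88}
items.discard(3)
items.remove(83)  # {7, 8, 60, 75, 81, 88}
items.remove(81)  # {7, 8, 60, 75, 88}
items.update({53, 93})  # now {7, 8, 53, 60, 75, 88, 93}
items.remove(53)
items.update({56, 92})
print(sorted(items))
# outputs [7, 8, 56, 60, 75, 88, 92, 93]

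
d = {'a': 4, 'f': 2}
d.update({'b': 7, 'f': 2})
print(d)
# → {'a': 4, 'f': 2, 'b': 7}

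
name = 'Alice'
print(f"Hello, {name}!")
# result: Hello, Alice!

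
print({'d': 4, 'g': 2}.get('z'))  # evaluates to None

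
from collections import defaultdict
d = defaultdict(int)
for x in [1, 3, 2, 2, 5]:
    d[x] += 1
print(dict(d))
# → {1: 1, 3: 1, 2: 2, 5: 1}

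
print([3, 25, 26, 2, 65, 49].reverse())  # None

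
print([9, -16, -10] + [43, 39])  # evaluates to [9, -16, -10, 43, 39]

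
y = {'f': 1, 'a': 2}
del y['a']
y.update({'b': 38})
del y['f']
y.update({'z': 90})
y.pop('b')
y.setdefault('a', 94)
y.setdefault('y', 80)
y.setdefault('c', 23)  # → 23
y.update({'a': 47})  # {'z': 90, 'a': 47, 'y': 80, 'c': 23}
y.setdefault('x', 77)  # 77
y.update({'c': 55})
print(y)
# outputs {'z': 90, 'a': 47, 'y': 80, 'c': 55, 'x': 77}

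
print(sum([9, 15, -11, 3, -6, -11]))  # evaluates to -1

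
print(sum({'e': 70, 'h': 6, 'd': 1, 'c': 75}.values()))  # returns 152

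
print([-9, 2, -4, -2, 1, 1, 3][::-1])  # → [3, 1, 1, -2, -4, 2, -9]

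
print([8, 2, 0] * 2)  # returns [8, 2, 0, 8, 2, 0]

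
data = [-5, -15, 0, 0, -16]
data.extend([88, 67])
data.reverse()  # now [67, 88, -16, 0, 0, -15, -5]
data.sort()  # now [-16, -15, -5, 0, 0, 67, 88]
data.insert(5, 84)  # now [-16, -15, -5, 0, 0, 84, 67, 88]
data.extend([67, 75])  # [-16, -15, -5, 0, 0, 84, 67, 88, 67, 75]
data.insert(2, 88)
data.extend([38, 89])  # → [-16, -15, 88, -5, 0, 0, 84, 67, 88, 67, 75, 38, 89]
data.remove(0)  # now [-16, -15, 88, -5, 0, 84, 67, 88, 67, 75, 38, 89]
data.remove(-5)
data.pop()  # 89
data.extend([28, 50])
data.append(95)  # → [-16, -15, 88, 0, 84, 67, 88, 67, 75, 38, 28, 50, 95]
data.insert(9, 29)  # [-16, -15, 88, 0, 84, 67, 88, 67, 75, 29, 38, 28, 50, 95]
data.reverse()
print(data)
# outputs [95, 50, 28, 38, 29, 75, 67, 88, 67, 84, 0, 88, -15, -16]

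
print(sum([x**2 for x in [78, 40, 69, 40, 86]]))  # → 21441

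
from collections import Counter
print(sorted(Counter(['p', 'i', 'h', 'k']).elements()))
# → ['h', 'i', 'k', 'p']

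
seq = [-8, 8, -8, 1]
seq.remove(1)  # [-8, 8, -8]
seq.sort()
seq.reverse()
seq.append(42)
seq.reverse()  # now [42, -8, -8, 8]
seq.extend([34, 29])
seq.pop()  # 29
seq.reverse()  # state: [34, 8, -8, -8, 42]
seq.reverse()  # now [42, -8, -8, 8, 34]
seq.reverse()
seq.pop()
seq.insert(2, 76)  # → [34, 8, 76, -8, -8]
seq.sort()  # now [-8, -8, 8, 34, 76]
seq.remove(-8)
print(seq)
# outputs [-8, 8, 34, 76]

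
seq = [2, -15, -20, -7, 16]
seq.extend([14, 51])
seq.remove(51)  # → [2, -15, -20, -7, 16, 14]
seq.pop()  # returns 14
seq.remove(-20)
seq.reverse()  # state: [16, -7, -15, 2]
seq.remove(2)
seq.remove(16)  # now [-7, -15]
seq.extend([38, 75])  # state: [-7, -15, 38, 75]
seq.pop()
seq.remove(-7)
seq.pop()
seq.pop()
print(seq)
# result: []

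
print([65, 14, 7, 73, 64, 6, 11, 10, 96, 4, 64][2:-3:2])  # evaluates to [7, 64, 11]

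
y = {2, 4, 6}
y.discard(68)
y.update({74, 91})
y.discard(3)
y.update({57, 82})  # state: {2, 4, 6, 57, 74, 82, 91}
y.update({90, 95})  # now {2, 4, 6, 57, 74, 82, 90, 91, 95}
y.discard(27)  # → {2, 4, 6, 57, 74, 82, 90, 91, 95}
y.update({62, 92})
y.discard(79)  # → {2, 4, 6, 57, 62, 74, 82, 90, 91, 92, 95}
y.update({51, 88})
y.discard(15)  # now {2, 4, 6, 51, 57, 62, 74, 82, 88, 90, 91, 92, 95}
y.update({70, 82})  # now {2, 4, 6, 51, 57, 62, 70, 74, 82, 88, 90, 91, 92, 95}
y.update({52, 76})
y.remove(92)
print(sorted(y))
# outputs [2, 4, 6, 51, 52, 57, 62, 70, 74, 76, 82, 88, 90, 91, 95]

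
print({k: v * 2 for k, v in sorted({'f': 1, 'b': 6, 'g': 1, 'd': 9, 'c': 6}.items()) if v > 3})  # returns {'b': 12, 'c': 12, 'd': 18}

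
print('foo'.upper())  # FOO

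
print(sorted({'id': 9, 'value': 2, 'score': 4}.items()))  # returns [('id', 9), ('score', 4), ('value', 2)]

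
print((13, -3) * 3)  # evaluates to (13, -3, 13, -3, 13, -3)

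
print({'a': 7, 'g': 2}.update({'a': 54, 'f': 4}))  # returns None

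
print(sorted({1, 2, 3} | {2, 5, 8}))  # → [1, 2, 3, 5, 8]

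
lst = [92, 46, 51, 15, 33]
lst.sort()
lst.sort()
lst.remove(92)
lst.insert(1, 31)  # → [15, 31, 33, 46, 51]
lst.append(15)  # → [15, 31, 33, 46, 51, 15]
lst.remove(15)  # [31, 33, 46, 51, 15]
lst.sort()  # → [15, 31, 33, 46, 51]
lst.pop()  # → 51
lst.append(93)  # [15, 31, 33, 46, 93]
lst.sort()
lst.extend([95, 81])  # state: [15, 31, 33, 46, 93, 95, 81]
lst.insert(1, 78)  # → [15, 78, 31, 33, 46, 93, 95, 81]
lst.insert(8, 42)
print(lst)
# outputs [15, 78, 31, 33, 46, 93, 95, 81, 42]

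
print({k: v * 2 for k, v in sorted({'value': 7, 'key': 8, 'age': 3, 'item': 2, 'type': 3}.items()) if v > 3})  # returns {'key': 16, 'value': 14}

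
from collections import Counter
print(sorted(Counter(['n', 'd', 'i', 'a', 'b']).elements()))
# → ['a', 'b', 'd', 'i', 'n']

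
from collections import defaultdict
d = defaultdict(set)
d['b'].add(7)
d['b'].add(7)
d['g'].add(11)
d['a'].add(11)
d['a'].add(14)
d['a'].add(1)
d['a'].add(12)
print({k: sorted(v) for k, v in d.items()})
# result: {'b': [7], 'g': [11], 'a': [1, 11, 12, 14]}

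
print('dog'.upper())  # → DOG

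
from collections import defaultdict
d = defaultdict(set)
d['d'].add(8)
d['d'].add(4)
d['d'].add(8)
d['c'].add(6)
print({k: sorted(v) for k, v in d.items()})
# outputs {'d': [4, 8], 'c': [6]}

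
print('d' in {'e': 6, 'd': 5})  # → True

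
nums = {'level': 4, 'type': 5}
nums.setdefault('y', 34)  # 34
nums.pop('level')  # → 4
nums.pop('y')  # 34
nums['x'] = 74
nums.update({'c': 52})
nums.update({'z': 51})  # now {'type': 5, 'x': 74, 'c': 52, 'z': 51}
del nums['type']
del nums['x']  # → {'c': 52, 'z': 51}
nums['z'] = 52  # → {'c': 52, 'z': 52}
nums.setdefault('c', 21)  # 52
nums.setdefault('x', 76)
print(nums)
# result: {'c': 52, 'z': 52, 'x': 76}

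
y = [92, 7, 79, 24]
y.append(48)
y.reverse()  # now [48, 24, 79, 7, 92]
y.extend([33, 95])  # [48, 24, 79, 7, 92, 33, 95]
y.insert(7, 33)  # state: [48, 24, 79, 7, 92, 33, 95, 33]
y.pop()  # 33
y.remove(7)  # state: [48, 24, 79, 92, 33, 95]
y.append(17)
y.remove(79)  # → [48, 24, 92, 33, 95, 17]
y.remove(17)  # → [48, 24, 92, 33, 95]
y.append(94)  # [48, 24, 92, 33, 95, 94]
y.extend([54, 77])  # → [48, 24, 92, 33, 95, 94, 54, 77]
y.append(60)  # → [48, 24, 92, 33, 95, 94, 54, 77, 60]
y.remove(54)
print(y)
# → [48, 24, 92, 33, 95, 94, 77, 60]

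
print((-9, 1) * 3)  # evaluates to (-9, 1, -9, 1, -9, 1)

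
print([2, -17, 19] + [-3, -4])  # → [2, -17, 19, -3, -4]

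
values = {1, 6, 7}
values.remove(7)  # {1, 6}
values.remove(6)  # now {1}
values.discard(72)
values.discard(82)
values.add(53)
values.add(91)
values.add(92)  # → {1, 53, 91, 92}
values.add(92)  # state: {1, 53, 91, 92}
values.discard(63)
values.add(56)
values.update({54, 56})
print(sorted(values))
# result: [1, 53, 54, 56, 91, 92]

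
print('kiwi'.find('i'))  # 1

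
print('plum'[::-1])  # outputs mulp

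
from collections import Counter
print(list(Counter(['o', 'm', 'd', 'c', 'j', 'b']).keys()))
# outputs ['o', 'm', 'd', 'c', 'j', 'b']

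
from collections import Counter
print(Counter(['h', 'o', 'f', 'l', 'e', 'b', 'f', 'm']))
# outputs Counter({'f': 2, 'h': 1, 'o': 1, 'l': 1, 'e': 1, 'b': 1, 'm': 1})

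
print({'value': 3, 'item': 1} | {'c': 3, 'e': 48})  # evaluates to {'value': 3, 'item': 1, 'c': 3, 'e': 48}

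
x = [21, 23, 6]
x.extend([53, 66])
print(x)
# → [21, 23, 6, 53, 66]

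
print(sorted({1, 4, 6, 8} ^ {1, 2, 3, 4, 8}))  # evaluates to [2, 3, 6]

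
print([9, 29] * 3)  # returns [9, 29, 9, 29, 9, 29]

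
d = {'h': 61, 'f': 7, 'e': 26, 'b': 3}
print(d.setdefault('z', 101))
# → 101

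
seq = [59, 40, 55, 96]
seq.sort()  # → [40, 55, 59, 96]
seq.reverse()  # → [96, 59, 55, 40]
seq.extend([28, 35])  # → [96, 59, 55, 40, 28, 35]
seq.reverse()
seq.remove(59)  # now [35, 28, 40, 55, 96]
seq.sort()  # [28, 35, 40, 55, 96]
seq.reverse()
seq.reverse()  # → [28, 35, 40, 55, 96]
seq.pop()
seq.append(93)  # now [28, 35, 40, 55, 93]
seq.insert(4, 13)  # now [28, 35, 40, 55, 13, 93]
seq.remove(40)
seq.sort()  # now [13, 28, 35, 55, 93]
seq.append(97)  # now [13, 28, 35, 55, 93, 97]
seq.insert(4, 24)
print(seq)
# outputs [13, 28, 35, 55, 24, 93, 97]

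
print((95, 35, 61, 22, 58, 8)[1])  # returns 35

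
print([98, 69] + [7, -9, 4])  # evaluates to [98, 69, 7, -9, 4]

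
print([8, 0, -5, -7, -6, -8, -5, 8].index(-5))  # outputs 2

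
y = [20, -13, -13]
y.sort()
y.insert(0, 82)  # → [82, -13, -13, 20]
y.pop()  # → 20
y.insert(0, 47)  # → [47, 82, -13, -13]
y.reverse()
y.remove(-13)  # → [-13, 82, 47]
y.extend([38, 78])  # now [-13, 82, 47, 38, 78]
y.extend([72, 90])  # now [-13, 82, 47, 38, 78, 72, 90]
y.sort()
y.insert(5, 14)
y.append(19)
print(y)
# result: [-13, 38, 47, 72, 78, 14, 82, 90, 19]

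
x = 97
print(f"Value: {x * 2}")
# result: Value: 194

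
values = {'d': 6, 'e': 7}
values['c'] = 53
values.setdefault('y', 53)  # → 53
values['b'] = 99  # {'d': 6, 'e': 7, 'c': 53, 'y': 53, 'b': 99}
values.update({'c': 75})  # {'d': 6, 'e': 7, 'c': 75, 'y': 53, 'b': 99}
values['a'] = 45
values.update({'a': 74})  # {'d': 6, 'e': 7, 'c': 75, 'y': 53, 'b': 99, 'a': 74}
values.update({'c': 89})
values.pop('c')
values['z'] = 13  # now {'d': 6, 'e': 7, 'y': 53, 'b': 99, 'a': 74, 'z': 13}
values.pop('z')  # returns 13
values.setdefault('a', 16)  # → 74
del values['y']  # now {'d': 6, 'e': 7, 'b': 99, 'a': 74}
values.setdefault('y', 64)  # 64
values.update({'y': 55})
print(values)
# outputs {'d': 6, 'e': 7, 'b': 99, 'a': 74, 'y': 55}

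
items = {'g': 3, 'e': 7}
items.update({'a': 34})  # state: {'g': 3, 'e': 7, 'a': 34}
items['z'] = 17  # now {'g': 3, 'e': 7, 'a': 34, 'z': 17}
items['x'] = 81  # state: {'g': 3, 'e': 7, 'a': 34, 'z': 17, 'x': 81}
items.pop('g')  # 3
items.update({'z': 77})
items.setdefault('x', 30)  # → 81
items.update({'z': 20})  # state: {'e': 7, 'a': 34, 'z': 20, 'x': 81}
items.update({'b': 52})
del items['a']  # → {'e': 7, 'z': 20, 'x': 81, 'b': 52}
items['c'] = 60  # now {'e': 7, 'z': 20, 'x': 81, 'b': 52, 'c': 60}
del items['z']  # {'e': 7, 'x': 81, 'b': 52, 'c': 60}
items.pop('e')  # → 7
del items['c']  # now {'x': 81, 'b': 52}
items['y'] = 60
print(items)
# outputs {'x': 81, 'b': 52, 'y': 60}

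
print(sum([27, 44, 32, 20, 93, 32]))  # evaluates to 248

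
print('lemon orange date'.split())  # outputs ['lemon', 'orange', 'date']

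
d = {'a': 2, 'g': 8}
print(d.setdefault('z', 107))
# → 107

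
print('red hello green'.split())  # ['red', 'hello', 'green']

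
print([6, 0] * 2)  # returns [6, 0, 6, 0]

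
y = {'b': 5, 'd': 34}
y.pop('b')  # 5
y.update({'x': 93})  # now {'d': 34, 'x': 93}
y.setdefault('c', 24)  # 24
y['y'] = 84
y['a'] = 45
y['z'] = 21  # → {'d': 34, 'x': 93, 'c': 24, 'y': 84, 'a': 45, 'z': 21}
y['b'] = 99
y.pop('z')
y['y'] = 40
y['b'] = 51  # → {'d': 34, 'x': 93, 'c': 24, 'y': 40, 'a': 45, 'b': 51}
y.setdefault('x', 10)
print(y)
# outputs {'d': 34, 'x': 93, 'c': 24, 'y': 40, 'a': 45, 'b': 51}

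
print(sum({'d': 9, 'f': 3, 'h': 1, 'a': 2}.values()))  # 15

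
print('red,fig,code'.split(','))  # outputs ['red', 'fig', 'code']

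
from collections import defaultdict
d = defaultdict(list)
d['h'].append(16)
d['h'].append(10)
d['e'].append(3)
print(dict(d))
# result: {'h': [16, 10], 'e': [3]}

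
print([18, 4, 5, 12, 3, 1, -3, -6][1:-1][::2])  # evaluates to [4, 12, 1]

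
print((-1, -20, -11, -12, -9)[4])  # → -9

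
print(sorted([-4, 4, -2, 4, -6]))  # [-6, -4, -2, 4, 4]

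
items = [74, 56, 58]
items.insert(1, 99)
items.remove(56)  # [74, 99, 58]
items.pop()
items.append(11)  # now [74, 99, 11]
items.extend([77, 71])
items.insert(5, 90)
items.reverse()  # [90, 71, 77, 11, 99, 74]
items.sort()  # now [11, 71, 74, 77, 90, 99]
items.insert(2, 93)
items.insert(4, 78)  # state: [11, 71, 93, 74, 78, 77, 90, 99]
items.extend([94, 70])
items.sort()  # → [11, 70, 71, 74, 77, 78, 90, 93, 94, 99]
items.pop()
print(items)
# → [11, 70, 71, 74, 77, 78, 90, 93, 94]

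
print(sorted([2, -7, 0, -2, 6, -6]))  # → [-7, -6, -2, 0, 2, 6]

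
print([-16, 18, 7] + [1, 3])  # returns [-16, 18, 7, 1, 3]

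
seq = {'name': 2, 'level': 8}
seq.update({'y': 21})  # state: {'name': 2, 'level': 8, 'y': 21}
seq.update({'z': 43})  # {'name': 2, 'level': 8, 'y': 21, 'z': 43}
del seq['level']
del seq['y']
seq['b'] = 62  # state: {'name': 2, 'z': 43, 'b': 62}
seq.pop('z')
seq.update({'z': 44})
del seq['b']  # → {'name': 2, 'z': 44}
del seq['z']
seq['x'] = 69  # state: {'name': 2, 'x': 69}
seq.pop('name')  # 2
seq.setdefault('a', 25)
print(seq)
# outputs {'x': 69, 'a': 25}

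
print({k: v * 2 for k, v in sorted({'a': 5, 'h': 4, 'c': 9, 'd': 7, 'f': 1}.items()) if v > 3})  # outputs {'a': 10, 'c': 18, 'd': 14, 'h': 8}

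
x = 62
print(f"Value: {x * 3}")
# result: Value: 186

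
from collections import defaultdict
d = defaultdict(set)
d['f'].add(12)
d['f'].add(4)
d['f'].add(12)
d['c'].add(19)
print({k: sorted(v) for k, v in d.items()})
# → {'f': [4, 12], 'c': [19]}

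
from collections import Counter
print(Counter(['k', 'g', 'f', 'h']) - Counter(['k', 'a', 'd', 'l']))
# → Counter({'g': 1, 'f': 1, 'h': 1})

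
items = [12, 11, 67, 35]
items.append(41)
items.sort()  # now [11, 12, 35, 41, 67]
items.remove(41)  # [11, 12, 35, 67]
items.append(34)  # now [11, 12, 35, 67, 34]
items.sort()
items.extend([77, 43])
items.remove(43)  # [11, 12, 34, 35, 67, 77]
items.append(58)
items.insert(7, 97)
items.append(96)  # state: [11, 12, 34, 35, 67, 77, 58, 97, 96]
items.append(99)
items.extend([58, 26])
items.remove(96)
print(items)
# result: [11, 12, 34, 35, 67, 77, 58, 97, 99, 58, 26]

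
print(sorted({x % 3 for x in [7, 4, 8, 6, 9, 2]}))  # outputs [0, 1, 2]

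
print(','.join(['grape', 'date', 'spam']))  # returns grape,date,spam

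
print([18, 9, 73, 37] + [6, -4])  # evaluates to [18, 9, 73, 37, 6, -4]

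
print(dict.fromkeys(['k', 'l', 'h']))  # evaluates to {'k': None, 'l': None, 'h': None}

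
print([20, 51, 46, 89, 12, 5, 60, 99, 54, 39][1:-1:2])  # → [51, 89, 5, 99]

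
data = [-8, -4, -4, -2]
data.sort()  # [-8, -4, -4, -2]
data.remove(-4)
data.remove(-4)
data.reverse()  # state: [-2, -8]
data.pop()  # -8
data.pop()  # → -2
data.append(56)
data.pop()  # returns 56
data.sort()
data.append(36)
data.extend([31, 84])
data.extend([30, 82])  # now [36, 31, 84, 30, 82]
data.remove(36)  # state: [31, 84, 30, 82]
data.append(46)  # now [31, 84, 30, 82, 46]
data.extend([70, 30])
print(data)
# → [31, 84, 30, 82, 46, 70, 30]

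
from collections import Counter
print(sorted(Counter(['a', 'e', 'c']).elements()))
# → ['a', 'c', 'e']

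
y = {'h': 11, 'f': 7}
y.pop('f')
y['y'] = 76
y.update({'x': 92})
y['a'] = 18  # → {'h': 11, 'y': 76, 'x': 92, 'a': 18}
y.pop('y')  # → 76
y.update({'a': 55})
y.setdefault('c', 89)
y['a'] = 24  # {'h': 11, 'x': 92, 'a': 24, 'c': 89}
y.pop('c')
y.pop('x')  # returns 92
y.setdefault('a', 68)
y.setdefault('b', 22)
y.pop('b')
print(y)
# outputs {'h': 11, 'a': 24}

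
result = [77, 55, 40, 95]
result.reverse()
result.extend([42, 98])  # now [95, 40, 55, 77, 42, 98]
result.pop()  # 98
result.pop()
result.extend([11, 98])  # [95, 40, 55, 77, 11, 98]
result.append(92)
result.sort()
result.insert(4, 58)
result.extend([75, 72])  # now [11, 40, 55, 77, 58, 92, 95, 98, 75, 72]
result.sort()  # [11, 40, 55, 58, 72, 75, 77, 92, 95, 98]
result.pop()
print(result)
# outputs [11, 40, 55, 58, 72, 75, 77, 92, 95]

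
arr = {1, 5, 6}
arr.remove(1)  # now {5, 6}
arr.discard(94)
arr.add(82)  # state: {5, 6, 82}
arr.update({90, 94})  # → {5, 6, 82, 90, 94}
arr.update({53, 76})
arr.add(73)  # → {5, 6, 53, 73, 76, 82, 90, 94}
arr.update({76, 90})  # {5, 6, 53, 73, 76, 82, 90, 94}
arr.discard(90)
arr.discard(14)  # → {5, 6, 53, 73, 76, 82, 94}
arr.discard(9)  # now {5, 6, 53, 73, 76, 82, 94}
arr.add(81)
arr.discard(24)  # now {5, 6, 53, 73, 76, 81, 82, 94}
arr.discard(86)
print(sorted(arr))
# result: [5, 6, 53, 73, 76, 81, 82, 94]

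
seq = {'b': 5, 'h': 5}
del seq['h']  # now {'b': 5}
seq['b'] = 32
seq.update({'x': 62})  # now {'b': 32, 'x': 62}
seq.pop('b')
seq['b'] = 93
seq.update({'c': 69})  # {'x': 62, 'b': 93, 'c': 69}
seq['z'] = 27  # {'x': 62, 'b': 93, 'c': 69, 'z': 27}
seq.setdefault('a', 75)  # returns 75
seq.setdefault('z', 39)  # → 27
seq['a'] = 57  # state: {'x': 62, 'b': 93, 'c': 69, 'z': 27, 'a': 57}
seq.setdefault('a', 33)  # 57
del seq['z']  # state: {'x': 62, 'b': 93, 'c': 69, 'a': 57}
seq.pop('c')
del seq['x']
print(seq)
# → {'b': 93, 'a': 57}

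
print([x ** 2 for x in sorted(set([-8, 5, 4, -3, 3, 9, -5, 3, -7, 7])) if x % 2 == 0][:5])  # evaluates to [64, 16]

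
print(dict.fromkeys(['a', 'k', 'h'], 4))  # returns {'a': 4, 'k': 4, 'h': 4}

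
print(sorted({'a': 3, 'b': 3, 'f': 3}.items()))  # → [('a', 3), ('b', 3), ('f', 3)]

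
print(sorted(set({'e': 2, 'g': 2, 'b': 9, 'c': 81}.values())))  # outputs [2, 9, 81]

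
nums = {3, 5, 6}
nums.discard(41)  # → {3, 5, 6}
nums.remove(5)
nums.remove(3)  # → {6}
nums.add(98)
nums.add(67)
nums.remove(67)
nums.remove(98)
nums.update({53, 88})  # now {6, 53, 88}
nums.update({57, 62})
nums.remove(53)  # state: {6, 57, 62, 88}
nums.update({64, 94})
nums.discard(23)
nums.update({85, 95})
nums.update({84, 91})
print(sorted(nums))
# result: [6, 57, 62, 64, 84, 85, 88, 91, 94, 95]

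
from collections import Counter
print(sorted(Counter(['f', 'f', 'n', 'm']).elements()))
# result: ['f', 'f', 'm', 'n']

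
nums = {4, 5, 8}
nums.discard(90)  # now {4, 5, 8}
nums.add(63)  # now {4, 5, 8, 63}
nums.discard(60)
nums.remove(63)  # {4, 5, 8}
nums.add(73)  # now {4, 5, 8, 73}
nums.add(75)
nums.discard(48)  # {4, 5, 8, 73, 75}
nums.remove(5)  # {4, 8, 73, 75}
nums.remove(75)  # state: {4, 8, 73}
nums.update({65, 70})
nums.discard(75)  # {4, 8, 65, 70, 73}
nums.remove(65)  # {4, 8, 70, 73}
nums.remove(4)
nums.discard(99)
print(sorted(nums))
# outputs [8, 70, 73]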